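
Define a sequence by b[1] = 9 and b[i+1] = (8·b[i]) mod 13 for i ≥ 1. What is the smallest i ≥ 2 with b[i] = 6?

4

b[1] = 9, b[2] = 7, b[3] = 4, b[4] = 6, b[5] = 9.
The sequence repeats with period 4.
The value 6 first appears (with i ≥ 2) at b[4].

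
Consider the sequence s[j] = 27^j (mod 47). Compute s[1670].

We have s[0] = 1,  s[1] = 27,  s[2] = 24,  s[3] = 37,  s[4] = 12,  s[5] = 42,  s[6] = 6,  s[7] = 21,  s[8] = 3,  s[9] = 34,  s[10] = 25,  s[11] = 17,  s[12] = 36,  s[13] = 32,  s[14] = 18,  s[15] = 16,  s[16] = 9,  s[17] = 8,  s[18] = 28,  s[19] = 4,  s[20] = 14,  s[21] = 2,  s[22] = 7,  s[23] = 1.
Since s[23] = s[0] = 1, the sequence is periodic with period 23.
So s[1670] = s[0 + ((1670-0) mod 23)] = s[14] = 18.

18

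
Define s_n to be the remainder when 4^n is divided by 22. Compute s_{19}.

14

We have s_1 = 4, s_2 = 16, s_3 = 20, s_4 = 14, s_5 = 12, s_6 = 4.
The sequence repeats with period 5.
(19 - 1) mod 5 = 3, so s_{19} = s_4 = 14.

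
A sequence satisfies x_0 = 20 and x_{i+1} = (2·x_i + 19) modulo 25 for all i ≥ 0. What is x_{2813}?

Computing terms: x_0 = 20,  x_1 = 9,  x_2 = 12,  x_3 = 18,  x_4 = 5,  x_5 = 4,  x_6 = 2,  x_7 = 23,  x_8 = 15,  x_9 = 24,  x_{10} = 17,  x_{11} = 3,  x_{12} = 0,  x_{13} = 19,  x_{14} = 7,  x_{15} = 8,  x_{16} = 10,  x_{17} = 14,  x_{18} = 22,  x_{19} = 13,  x_{20} = 20.
Since x_{20} = x_0 = 20, the sequence is periodic with period 20.
(2813 - 0) mod 20 = 13, so x_{2813} = x_{13} = 19.

19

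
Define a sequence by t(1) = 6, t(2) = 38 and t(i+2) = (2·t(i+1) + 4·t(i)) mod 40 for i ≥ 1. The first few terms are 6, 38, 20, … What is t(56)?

16

t(1) = 6, t(2) = 38, t(3) = 20, t(4) = 32, t(5) = 24, t(6) = 16, t(7) = 8, t(8) = 0, t(9) = 32, t(10) = 24.
Since (t(9), t(10)) = (t(4), t(5)) = (32, 24) (two consecutive terms determine the rest), the sequence is eventually periodic: after a pre-period of length 3 it cycles with period 5.
For i ≥ 4, t(i) depends only on (i - 4) mod 5. (56 - 4) mod 5 = 2, so t(56) = t(6) = 16.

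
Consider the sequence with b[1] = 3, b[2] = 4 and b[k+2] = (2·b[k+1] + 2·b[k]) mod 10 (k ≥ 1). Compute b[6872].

We have b[1] = 3,  b[2] = 4,  b[3] = 4,  b[4] = 6,  b[5] = 0,  b[6] = 2,  b[7] = 4,  b[8] = 2,  b[9] = 2,  b[10] = 8,  b[11] = 0,  b[12] = 6,  b[13] = 2,  b[14] = 6,  b[15] = 6,  b[16] = 4,  b[17] = 0,  b[18] = 8,  b[19] = 6,  b[20] = 8,  b[21] = 8,  b[22] = 2,  b[23] = 0,  b[24] = 4,  b[25] = 8,  b[26] = 4,  b[27] = 4.
Since (b[26], b[27]) = (b[2], b[3]) = (4, 4) (two consecutive terms determine the rest), the sequence is eventually periodic: after a pre-period of length 1 it cycles with period 24.
For k ≥ 2, b[k] depends only on (k - 2) mod 24. (6872 - 2) mod 24 = 6, so b[6872] = b[8] = 2.

2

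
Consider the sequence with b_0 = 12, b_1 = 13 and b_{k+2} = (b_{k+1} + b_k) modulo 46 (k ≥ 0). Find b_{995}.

We have b_0 = 12, b_1 = 13, b_2 = 25, b_3 = 38, b_4 = 17, b_5 = 9, b_6 = 26, b_7 = 35, b_8 = 15, b_9 = 4, b_{10} = 19, b_{11} = 23, b_{12} = 42, b_{13} = 19, b_{14} = 15, b_{15} = 34, b_{16} = 3, b_{17} = 37, b_{18} = 40, b_{19} = 31, b_{20} = 25, b_{21} = 10, b_{22} = 35, b_{23} = 45, b_{24} = 34, b_{25} = 33, b_{26} = 21, b_{27} = 8, b_{28} = 29, b_{29} = 37, b_{30} = 20, b_{31} = 11, b_{32} = 31, b_{33} = 42, b_{34} = 27, b_{35} = 23, b_{36} = 4, b_{37} = 27, b_{38} = 31, b_{39} = 12, b_{40} = 43, b_{41} = 9, b_{42} = 6, b_{43} = 15, b_{44} = 21, b_{45} = 36, b_{46} = 11, b_{47} = 1, b_{48} = 12, b_{49} = 13.
Since (b_{48}, b_{49}) = (b_0, b_1) = (12, 13) (two consecutive terms determine the rest), the sequence is periodic with period 48.
So b_{995} = b_{0 + ((995-0) mod 48)} = b_{35} = 23.

23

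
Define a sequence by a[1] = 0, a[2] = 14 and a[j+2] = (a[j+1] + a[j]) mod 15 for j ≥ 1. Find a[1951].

10

We have a[1] = 0, a[2] = 14, a[3] = 14, a[4] = 13, a[5] = 12, a[6] = 10, a[7] = 7, a[8] = 2, a[9] = 9, a[10] = 11, a[11] = 5, a[12] = 1, a[13] = 6, a[14] = 7, a[15] = 13, a[16] = 5, a[17] = 3, a[18] = 8, a[19] = 11, a[20] = 4, a[21] = 0, a[22] = 4, a[23] = 4, a[24] = 8, a[25] = 12, a[26] = 5, a[27] = 2, a[28] = 7, a[29] = 9, a[30] = 1, a[31] = 10, a[32] = 11, a[33] = 6, a[34] = 2, a[35] = 8, a[36] = 10, a[37] = 3, a[38] = 13, a[39] = 1, a[40] = 14, a[41] = 0, a[42] = 14.
Since (a[41], a[42]) = (a[1], a[2]) = (0, 14) (two consecutive terms determine the rest), the sequence is periodic with period 40.
(1951 - 1) mod 40 = 30, so a[1951] = a[31] = 10.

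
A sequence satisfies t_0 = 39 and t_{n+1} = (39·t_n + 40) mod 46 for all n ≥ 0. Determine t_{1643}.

35

t_0 = 39; t_1 = 43; t_2 = 15; t_3 = 27; t_4 = 35; t_5 = 25; t_6 = 3; t_7 = 19; t_8 = 45; t_9 = 1; t_{10} = 33; t_{11} = 39.
Since t_{11} = t_0 = 39, the sequence is periodic with period 11.
So t_{1643} = t_{0 + ((1643-0) mod 11)} = t_4 = 35.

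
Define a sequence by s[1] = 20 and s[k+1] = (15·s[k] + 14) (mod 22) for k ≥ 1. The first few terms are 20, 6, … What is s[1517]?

Computing terms: s[1] = 20, s[2] = 6, s[3] = 16, s[4] = 12, s[5] = 18, s[6] = 20.
Since s[6] = s[1] = 20, the sequence is periodic with period 5.
So s[1517] = s[1 + ((1517-1) mod 5)] = s[2] = 6.

6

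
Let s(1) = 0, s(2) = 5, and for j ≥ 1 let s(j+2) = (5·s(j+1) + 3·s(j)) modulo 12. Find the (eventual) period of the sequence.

Computing terms: s(1) = 0,  s(2) = 5,  s(3) = 1,  s(4) = 8,  s(5) = 7,  s(6) = 11,  s(7) = 4,  s(8) = 5,  s(9) = 1.
Since (s(8), s(9)) = (s(2), s(3)) = (5, 1) (two consecutive terms determine the rest), the sequence is eventually periodic: after a pre-period of length 1 it cycles with period 6.

6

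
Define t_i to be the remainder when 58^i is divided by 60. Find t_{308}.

16

We have t_1 = 58,  t_2 = 4,  t_3 = 52,  t_4 = 16,  t_5 = 28,  t_6 = 4.
Since t_6 = t_2 = 4, the sequence is eventually periodic: after a pre-period of length 1 it cycles with period 4.
For i ≥ 2, t_i depends only on (i - 2) mod 4. (308 - 2) mod 4 = 2, so t_{308} = t_4 = 16.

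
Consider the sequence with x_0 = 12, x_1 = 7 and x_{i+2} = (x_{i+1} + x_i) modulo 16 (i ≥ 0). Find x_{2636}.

7

Listing terms: x_0 = 12; x_1 = 7; x_2 = 3; x_3 = 10; x_4 = 13; x_5 = 7; x_6 = 4; x_7 = 11; x_8 = 15; x_9 = 10; x_{10} = 9; x_{11} = 3; x_{12} = 12; x_{13} = 15; x_{14} = 11; x_{15} = 10; x_{16} = 5; x_{17} = 15; x_{18} = 4; x_{19} = 3; x_{20} = 7; x_{21} = 10; x_{22} = 1; x_{23} = 11; x_{24} = 12; x_{25} = 7.
The sequence repeats with period 24.
So x_{2636} = x_{0 + ((2636-0) mod 24)} = x_{20} = 7.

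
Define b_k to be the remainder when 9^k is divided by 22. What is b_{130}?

Computing terms: b_0 = 1, b_1 = 9, b_2 = 15, b_3 = 3, b_4 = 5, b_5 = 1.
The sequence repeats with period 5.
(130 - 0) mod 5 = 0, so b_{130} = b_0 = 1.

1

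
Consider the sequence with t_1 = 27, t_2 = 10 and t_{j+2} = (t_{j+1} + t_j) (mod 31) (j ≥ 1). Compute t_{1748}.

Computing terms: t_1 = 27,  t_2 = 10,  t_3 = 6,  t_4 = 16,  t_5 = 22,  t_6 = 7,  t_7 = 29,  t_8 = 5,  t_9 = 3,  t_{10} = 8,  t_{11} = 11,  t_{12} = 19,  t_{13} = 30,  t_{14} = 18,  t_{15} = 17,  t_{16} = 4,  t_{17} = 21,  t_{18} = 25,  t_{19} = 15,  t_{20} = 9,  t_{21} = 24,  t_{22} = 2,  t_{23} = 26,  t_{24} = 28,  t_{25} = 23,  t_{26} = 20,  t_{27} = 12,  t_{28} = 1,  t_{29} = 13,  t_{30} = 14,  t_{31} = 27,  t_{32} = 10.
Since (t_{31}, t_{32}) = (t_1, t_2) = (27, 10) (two consecutive terms determine the rest), the sequence is periodic with period 30.
So t_{1748} = t_{1 + ((1748-1) mod 30)} = t_8 = 5.

5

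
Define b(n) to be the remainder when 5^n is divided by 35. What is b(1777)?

5

We have b(1) = 5,  b(2) = 25,  b(3) = 20,  b(4) = 30,  b(5) = 10,  b(6) = 15,  b(7) = 5.
The sequence repeats with period 6.
So b(1777) = b(1 + ((1777-1) mod 6)) = b(1) = 5.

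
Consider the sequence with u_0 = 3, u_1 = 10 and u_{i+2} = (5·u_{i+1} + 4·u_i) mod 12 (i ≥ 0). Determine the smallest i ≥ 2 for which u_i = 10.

6

We have u_0 = 3; u_1 = 10; u_2 = 2; u_3 = 2; u_4 = 6; u_5 = 2; u_6 = 10; u_7 = 10; u_8 = 6; u_9 = 10; u_{10} = 2.
Since (u_9, u_{10}) = (u_1, u_2) = (10, 2) (two consecutive terms determine the rest), the sequence is eventually periodic: after a pre-period of length 1 it cycles with period 8.
The value 10 first appears (with i ≥ 2) at u_6.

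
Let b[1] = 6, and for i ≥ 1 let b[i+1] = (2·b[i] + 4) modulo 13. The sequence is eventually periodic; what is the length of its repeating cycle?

Listing terms: b[1] = 6; b[2] = 3; b[3] = 10; b[4] = 11; b[5] = 0; b[6] = 4; b[7] = 12; b[8] = 2; b[9] = 8; b[10] = 7; b[11] = 5; b[12] = 1; b[13] = 6.
The sequence repeats with period 12.

12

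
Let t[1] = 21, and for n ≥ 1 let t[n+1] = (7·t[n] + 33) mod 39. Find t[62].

24

t[1] = 21; t[2] = 24; t[3] = 6; t[4] = 36; t[5] = 12; t[6] = 0; t[7] = 33; t[8] = 30; t[9] = 9; t[10] = 18; t[11] = 3; t[12] = 15; t[13] = 21.
The sequence repeats with period 12.
(62 - 1) mod 12 = 1, so t[62] = t[2] = 24.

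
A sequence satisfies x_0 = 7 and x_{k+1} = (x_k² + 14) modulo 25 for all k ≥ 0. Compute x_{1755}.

18

Computing terms: x_0 = 7,  x_1 = 13,  x_2 = 8,  x_3 = 3,  x_4 = 23,  x_5 = 18,  x_6 = 13.
Since x_6 = x_1 = 13, the sequence is eventually periodic: after a pre-period of length 1 it cycles with period 5.
For k ≥ 1, x_k depends only on (k - 1) mod 5. (1755 - 1) mod 5 = 4, so x_{1755} = x_5 = 18.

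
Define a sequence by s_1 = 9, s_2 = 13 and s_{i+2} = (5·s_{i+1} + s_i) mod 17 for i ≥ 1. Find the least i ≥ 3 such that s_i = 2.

10

s_1 = 9; s_2 = 13; s_3 = 6; s_4 = 9; s_5 = 0; s_6 = 9; s_7 = 11; s_8 = 13; s_9 = 8; s_{10} = 2; s_{11} = 1; s_{12} = 7; s_{13} = 2; s_{14} = 0; s_{15} = 2; s_{16} = 10; s_{17} = 1; s_{18} = 15; s_{19} = 8; s_{20} = 4; s_{21} = 11; s_{22} = 8; s_{23} = 0; s_{24} = 8; s_{25} = 6; s_{26} = 4; s_{27} = 9; s_{28} = 15; s_{29} = 16; s_{30} = 10; s_{31} = 15; s_{32} = 0; s_{33} = 15; s_{34} = 7; s_{35} = 16; s_{36} = 2; s_{37} = 9; s_{38} = 13.
The sequence repeats with period 36.
The value 2 first appears (with i ≥ 3) at s_{10}.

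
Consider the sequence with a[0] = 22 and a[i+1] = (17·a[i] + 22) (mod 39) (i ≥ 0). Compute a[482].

7

We have a[0] = 22,  a[1] = 6,  a[2] = 7,  a[3] = 24,  a[4] = 1,  a[5] = 0,  a[6] = 22.
Since a[6] = a[0] = 22, the sequence is periodic with period 6.
(482 - 0) mod 6 = 2, so a[482] = a[2] = 7.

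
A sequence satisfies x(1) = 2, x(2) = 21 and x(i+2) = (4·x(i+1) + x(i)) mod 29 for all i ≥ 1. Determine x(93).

Listing terms: x(1) = 2; x(2) = 21; x(3) = 28; x(4) = 17; x(5) = 9; x(6) = 24; x(7) = 18; x(8) = 9; x(9) = 25; x(10) = 22; x(11) = 26; x(12) = 10; x(13) = 8; x(14) = 13; x(15) = 2; x(16) = 21.
The sequence repeats with period 14.
(93 - 1) mod 14 = 8, so x(93) = x(9) = 25.

25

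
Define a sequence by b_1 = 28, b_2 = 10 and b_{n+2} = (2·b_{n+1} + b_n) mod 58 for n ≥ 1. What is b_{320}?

12

b_1 = 28,  b_2 = 10,  b_3 = 48,  b_4 = 48,  b_5 = 28,  b_6 = 46,  b_7 = 4,  b_8 = 54,  b_9 = 54,  b_{10} = 46,  b_{11} = 30,  b_{12} = 48,  b_{13} = 10,  b_{14} = 10,  b_{15} = 30,  b_{16} = 12,  b_{17} = 54,  b_{18} = 4,  b_{19} = 4,  b_{20} = 12,  b_{21} = 28,  b_{22} = 10.
The sequence repeats with period 20.
(320 - 1) mod 20 = 19, so b_{320} = b_{20} = 12.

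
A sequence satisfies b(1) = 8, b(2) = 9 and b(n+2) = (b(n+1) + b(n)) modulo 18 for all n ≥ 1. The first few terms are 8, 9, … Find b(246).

Listing terms: b(1) = 8,  b(2) = 9,  b(3) = 17,  b(4) = 8,  b(5) = 7,  b(6) = 15,  b(7) = 4,  b(8) = 1,  b(9) = 5,  b(10) = 6,  b(11) = 11,  b(12) = 17,  b(13) = 10,  b(14) = 9,  b(15) = 1,  b(16) = 10,  b(17) = 11,  b(18) = 3,  b(19) = 14,  b(20) = 17,  b(21) = 13,  b(22) = 12,  b(23) = 7,  b(24) = 1,  b(25) = 8,  b(26) = 9.
Since (b(25), b(26)) = (b(1), b(2)) = (8, 9) (two consecutive terms determine the rest), the sequence is periodic with period 24.
(246 - 1) mod 24 = 5, so b(246) = b(6) = 15.

15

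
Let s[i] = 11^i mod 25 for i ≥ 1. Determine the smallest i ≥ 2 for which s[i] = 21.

We have s[1] = 11,  s[2] = 21,  s[3] = 6,  s[4] = 16,  s[5] = 1,  s[6] = 11.
Since s[6] = s[1] = 11, the sequence is periodic with period 5.
The value 21 first appears (with i ≥ 2) at s[2].

2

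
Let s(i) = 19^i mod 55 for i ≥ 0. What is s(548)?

Computing terms: s(0) = 1,  s(1) = 19,  s(2) = 31,  s(3) = 39,  s(4) = 26,  s(5) = 54,  s(6) = 36,  s(7) = 24,  s(8) = 16,  s(9) = 29,  s(10) = 1.
The sequence repeats with period 10.
(548 - 0) mod 10 = 8, so s(548) = s(8) = 16.

16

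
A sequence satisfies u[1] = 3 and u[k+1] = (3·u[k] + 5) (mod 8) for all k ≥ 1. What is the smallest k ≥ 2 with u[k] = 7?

We have u[1] = 3,  u[2] = 6,  u[3] = 7,  u[4] = 2,  u[5] = 3.
Since u[5] = u[1] = 3, the sequence is periodic with period 4.
The value 7 first appears (with k ≥ 2) at u[3].

3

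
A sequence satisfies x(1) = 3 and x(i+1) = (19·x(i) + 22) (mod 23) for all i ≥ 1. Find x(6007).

x(1) = 3,  x(2) = 10,  x(3) = 5,  x(4) = 2,  x(5) = 14,  x(6) = 12,  x(7) = 20,  x(8) = 11,  x(9) = 1,  x(10) = 18,  x(11) = 19,  x(12) = 15,  x(13) = 8,  x(14) = 13,  x(15) = 16,  x(16) = 4,  x(17) = 6,  x(18) = 21,  x(19) = 7,  x(20) = 17,  x(21) = 0,  x(22) = 22,  x(23) = 3.
The sequence repeats with period 22.
So x(6007) = x(1 + ((6007-1) mod 22)) = x(1) = 3.

3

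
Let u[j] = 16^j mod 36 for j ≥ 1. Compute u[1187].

Listing terms: u[1] = 16; u[2] = 4; u[3] = 28; u[4] = 16.
Since u[4] = u[1] = 16, the sequence is periodic with period 3.
(1187 - 1) mod 3 = 1, so u[1187] = u[2] = 4.

4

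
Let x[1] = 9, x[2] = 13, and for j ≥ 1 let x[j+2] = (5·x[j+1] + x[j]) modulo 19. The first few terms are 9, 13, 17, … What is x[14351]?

0

We have x[1] = 9,  x[2] = 13,  x[3] = 17,  x[4] = 3,  x[5] = 13,  x[6] = 11,  x[7] = 11,  x[8] = 9,  x[9] = 18,  x[10] = 4,  x[11] = 0,  x[12] = 4,  x[13] = 1,  x[14] = 9,  x[15] = 8,  x[16] = 11,  x[17] = 6,  x[18] = 3,  x[19] = 2,  x[20] = 13,  x[21] = 10,  x[22] = 6,  x[23] = 2,  x[24] = 16,  x[25] = 6,  x[26] = 8,  x[27] = 8,  x[28] = 10,  x[29] = 1,  x[30] = 15,  x[31] = 0,  x[32] = 15,  x[33] = 18,  x[34] = 10,  x[35] = 11,  x[36] = 8,  x[37] = 13,  x[38] = 16,  x[39] = 17,  x[40] = 6,  x[41] = 9,  x[42] = 13.
Since (x[41], x[42]) = (x[1], x[2]) = (9, 13) (two consecutive terms determine the rest), the sequence is periodic with period 40.
(14351 - 1) mod 40 = 30, so x[14351] = x[31] = 0.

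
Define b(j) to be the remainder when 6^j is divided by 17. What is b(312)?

Listing terms: b(1) = 6,  b(2) = 2,  b(3) = 12,  b(4) = 4,  b(5) = 7,  b(6) = 8,  b(7) = 14,  b(8) = 16,  b(9) = 11,  b(10) = 15,  b(11) = 5,  b(12) = 13,  b(13) = 10,  b(14) = 9,  b(15) = 3,  b(16) = 1,  b(17) = 6.
Since b(17) = b(1) = 6, the sequence is periodic with period 16.
(312 - 1) mod 16 = 7, so b(312) = b(8) = 16.

16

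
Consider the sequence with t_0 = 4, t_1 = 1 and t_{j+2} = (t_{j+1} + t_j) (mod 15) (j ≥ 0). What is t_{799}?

Computing terms: t_0 = 4, t_1 = 1, t_2 = 5, t_3 = 6, t_4 = 11, t_5 = 2, t_6 = 13, t_7 = 0, t_8 = 13, t_9 = 13, t_{10} = 11, t_{11} = 9, t_{12} = 5, t_{13} = 14, t_{14} = 4, t_{15} = 3, t_{16} = 7, t_{17} = 10, t_{18} = 2, t_{19} = 12, t_{20} = 14, t_{21} = 11, t_{22} = 10, t_{23} = 6, t_{24} = 1, t_{25} = 7, t_{26} = 8, t_{27} = 0, t_{28} = 8, t_{29} = 8, t_{30} = 1, t_{31} = 9, t_{32} = 10, t_{33} = 4, t_{34} = 14, t_{35} = 3, t_{36} = 2, t_{37} = 5, t_{38} = 7, t_{39} = 12, t_{40} = 4, t_{41} = 1.
The sequence repeats with period 40.
So t_{799} = t_{0 + ((799-0) mod 40)} = t_{39} = 12.

12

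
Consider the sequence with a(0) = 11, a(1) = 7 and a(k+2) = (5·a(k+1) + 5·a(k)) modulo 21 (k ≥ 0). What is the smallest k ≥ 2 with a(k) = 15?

Listing terms: a(0) = 11,  a(1) = 7,  a(2) = 6,  a(3) = 2,  a(4) = 19,  a(5) = 0,  a(6) = 11,  a(7) = 13,  a(8) = 15,  a(9) = 14,  a(10) = 19,  a(11) = 18,  a(12) = 17,  a(13) = 7,  a(14) = 15,  a(15) = 5,  a(16) = 16,  a(17) = 0,  a(18) = 17,  a(19) = 1,  a(20) = 6,  a(21) = 14,  a(22) = 16,  a(23) = 3,  a(24) = 11,  a(25) = 7.
The sequence repeats with period 24.
The value 15 first appears (with k ≥ 2) at a(8).

8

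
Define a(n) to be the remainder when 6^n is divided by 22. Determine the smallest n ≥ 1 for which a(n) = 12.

Computing terms: a(0) = 1, a(1) = 6, a(2) = 14, a(3) = 18, a(4) = 20, a(5) = 10, a(6) = 16, a(7) = 8, a(8) = 4, a(9) = 2, a(10) = 12, a(11) = 6.
Since a(11) = a(1) = 6, the sequence is eventually periodic: after a pre-period of length 1 it cycles with period 10.
The value 12 first appears (with n ≥ 1) at a(10).

10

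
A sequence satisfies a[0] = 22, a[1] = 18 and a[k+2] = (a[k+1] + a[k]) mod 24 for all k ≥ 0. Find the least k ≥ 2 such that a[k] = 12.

Listing terms: a[0] = 22; a[1] = 18; a[2] = 16; a[3] = 10; a[4] = 2; a[5] = 12; a[6] = 14; a[7] = 2; a[8] = 16; a[9] = 18; a[10] = 10; a[11] = 4; a[12] = 14; a[13] = 18; a[14] = 8; a[15] = 2; a[16] = 10; a[17] = 12; a[18] = 22; a[19] = 10; a[20] = 8; a[21] = 18; a[22] = 2; a[23] = 20; a[24] = 22; a[25] = 18.
The sequence repeats with period 24.
The value 12 first appears (with k ≥ 2) at a[5].

5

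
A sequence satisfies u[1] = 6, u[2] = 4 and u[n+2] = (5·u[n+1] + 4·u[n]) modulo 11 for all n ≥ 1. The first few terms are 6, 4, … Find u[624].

We have u[1] = 6, u[2] = 4, u[3] = 0, u[4] = 5, u[5] = 3, u[6] = 2, u[7] = 0, u[8] = 8, u[9] = 7, u[10] = 1, u[11] = 0, u[12] = 4, u[13] = 9, u[14] = 6, u[15] = 0, u[16] = 2, u[17] = 10, u[18] = 3, u[19] = 0, u[20] = 1, u[21] = 5, u[22] = 7, u[23] = 0, u[24] = 6, u[25] = 8, u[26] = 9, u[27] = 0, u[28] = 3, u[29] = 4, u[30] = 10, u[31] = 0, u[32] = 7, u[33] = 2, u[34] = 5, u[35] = 0, u[36] = 9, u[37] = 1, u[38] = 8, u[39] = 0, u[40] = 10, u[41] = 6, u[42] = 4.
Since (u[41], u[42]) = (u[1], u[2]) = (6, 4) (two consecutive terms determine the rest), the sequence is periodic with period 40.
(624 - 1) mod 40 = 23, so u[624] = u[24] = 6.

6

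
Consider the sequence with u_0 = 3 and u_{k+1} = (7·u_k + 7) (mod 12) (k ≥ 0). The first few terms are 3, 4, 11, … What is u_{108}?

3

We have u_0 = 3,  u_1 = 4,  u_2 = 11,  u_3 = 0,  u_4 = 7,  u_5 = 8,  u_6 = 3.
Since u_6 = u_0 = 3, the sequence is periodic with period 6.
(108 - 0) mod 6 = 0, so u_{108} = u_0 = 3.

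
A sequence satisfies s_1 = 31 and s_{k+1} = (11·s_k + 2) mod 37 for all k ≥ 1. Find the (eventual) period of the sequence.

6

s_1 = 31,  s_2 = 10,  s_3 = 1,  s_4 = 13,  s_5 = 34,  s_6 = 6,  s_7 = 31.
The sequence repeats with period 6.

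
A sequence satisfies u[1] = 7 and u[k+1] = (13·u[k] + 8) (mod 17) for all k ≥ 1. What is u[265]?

7

Listing terms: u[1] = 7; u[2] = 14; u[3] = 3; u[4] = 13; u[5] = 7.
Since u[5] = u[1] = 7, the sequence is periodic with period 4.
So u[265] = u[1 + ((265-1) mod 4)] = u[1] = 7.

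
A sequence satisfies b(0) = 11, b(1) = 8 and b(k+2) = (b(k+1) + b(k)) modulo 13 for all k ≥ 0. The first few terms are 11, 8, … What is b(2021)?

8

Computing terms: b(0) = 11, b(1) = 8, b(2) = 6, b(3) = 1, b(4) = 7, b(5) = 8, b(6) = 2, b(7) = 10, b(8) = 12, b(9) = 9, b(10) = 8, b(11) = 4, b(12) = 12, b(13) = 3, b(14) = 2, b(15) = 5, b(16) = 7, b(17) = 12, b(18) = 6, b(19) = 5, b(20) = 11, b(21) = 3, b(22) = 1, b(23) = 4, b(24) = 5, b(25) = 9, b(26) = 1, b(27) = 10, b(28) = 11, b(29) = 8.
The sequence repeats with period 28.
So b(2021) = b(0 + ((2021-0) mod 28)) = b(5) = 8.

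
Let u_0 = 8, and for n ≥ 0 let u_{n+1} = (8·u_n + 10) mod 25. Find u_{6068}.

3

Computing terms: u_0 = 8; u_1 = 24; u_2 = 2; u_3 = 1; u_4 = 18; u_5 = 4; u_6 = 17; u_7 = 21; u_8 = 3; u_9 = 9; u_{10} = 7; u_{11} = 16; u_{12} = 13; u_{13} = 14; u_{14} = 22; u_{15} = 11; u_{16} = 23; u_{17} = 19; u_{18} = 12; u_{19} = 6; u_{20} = 8.
The sequence repeats with period 20.
(6068 - 0) mod 20 = 8, so u_{6068} = u_8 = 3.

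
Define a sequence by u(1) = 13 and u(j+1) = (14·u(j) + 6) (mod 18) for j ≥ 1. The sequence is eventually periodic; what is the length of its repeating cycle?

6

Computing terms: u(1) = 13,  u(2) = 8,  u(3) = 10,  u(4) = 2,  u(5) = 16,  u(6) = 14,  u(7) = 4,  u(8) = 8.
Since u(8) = u(2) = 8, the sequence is eventually periodic: after a pre-period of length 1 it cycles with period 6.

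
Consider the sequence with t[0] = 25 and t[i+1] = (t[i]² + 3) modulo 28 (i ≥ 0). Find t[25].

t[0] = 25,  t[1] = 12,  t[2] = 7,  t[3] = 24,  t[4] = 19,  t[5] = 0,  t[6] = 3,  t[7] = 12.
Since t[7] = t[1] = 12, the sequence is eventually periodic: after a pre-period of length 1 it cycles with period 6.
For i ≥ 1, t[i] depends only on (i - 1) mod 6. (25 - 1) mod 6 = 0, so t[25] = t[1] = 12.

12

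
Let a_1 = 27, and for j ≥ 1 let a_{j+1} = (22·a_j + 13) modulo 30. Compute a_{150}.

a_1 = 27; a_2 = 7; a_3 = 17; a_4 = 27.
The sequence repeats with period 3.
(150 - 1) mod 3 = 2, so a_{150} = a_3 = 17.

17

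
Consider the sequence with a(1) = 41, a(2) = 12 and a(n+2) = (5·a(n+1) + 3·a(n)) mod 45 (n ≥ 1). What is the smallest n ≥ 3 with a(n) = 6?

a(1) = 41,  a(2) = 12,  a(3) = 3,  a(4) = 6,  a(5) = 39,  a(6) = 33,  a(7) = 12,  a(8) = 24,  a(9) = 21,  a(10) = 42,  a(11) = 3,  a(12) = 6.
Since (a(11), a(12)) = (a(3), a(4)) = (3, 6) (two consecutive terms determine the rest), the sequence is eventually periodic: after a pre-period of length 2 it cycles with period 8.
The value 6 first appears (with n ≥ 3) at a(4).

4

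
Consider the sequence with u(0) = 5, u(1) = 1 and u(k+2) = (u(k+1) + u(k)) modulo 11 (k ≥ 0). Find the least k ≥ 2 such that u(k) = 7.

3

u(0) = 5,  u(1) = 1,  u(2) = 6,  u(3) = 7,  u(4) = 2,  u(5) = 9,  u(6) = 0,  u(7) = 9,  u(8) = 9,  u(9) = 7,  u(10) = 5,  u(11) = 1.
The sequence repeats with period 10.
The value 7 first appears (with k ≥ 2) at u(3).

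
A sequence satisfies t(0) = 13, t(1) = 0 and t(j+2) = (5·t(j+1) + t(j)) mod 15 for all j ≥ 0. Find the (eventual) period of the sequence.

8

We have t(0) = 13, t(1) = 0, t(2) = 13, t(3) = 5, t(4) = 8, t(5) = 0, t(6) = 8, t(7) = 10, t(8) = 13, t(9) = 0.
The sequence repeats with period 8.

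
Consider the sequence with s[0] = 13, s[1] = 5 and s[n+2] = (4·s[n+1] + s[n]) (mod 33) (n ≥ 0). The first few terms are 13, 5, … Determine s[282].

0

We have s[0] = 13,  s[1] = 5,  s[2] = 0,  s[3] = 5,  s[4] = 20,  s[5] = 19,  s[6] = 30,  s[7] = 7,  s[8] = 25,  s[9] = 8,  s[10] = 24,  s[11] = 5,  s[12] = 11,  s[13] = 16,  s[14] = 9,  s[15] = 19,  s[16] = 19,  s[17] = 29,  s[18] = 3,  s[19] = 8,  s[20] = 2,  s[21] = 16,  s[22] = 0,  s[23] = 16,  s[24] = 31,  s[25] = 8,  s[26] = 30,  s[27] = 29,  s[28] = 14,  s[29] = 19,  s[30] = 24,  s[31] = 16,  s[32] = 22,  s[33] = 5,  s[34] = 9,  s[35] = 8,  s[36] = 8,  s[37] = 7,  s[38] = 3,  s[39] = 19,  s[40] = 13,  s[41] = 5.
The sequence repeats with period 40.
(282 - 0) mod 40 = 2, so s[282] = s[2] = 0.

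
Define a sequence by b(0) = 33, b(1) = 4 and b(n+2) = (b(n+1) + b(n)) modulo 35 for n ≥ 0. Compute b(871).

b(0) = 33, b(1) = 4, b(2) = 2, b(3) = 6, b(4) = 8, b(5) = 14, b(6) = 22, b(7) = 1, b(8) = 23, b(9) = 24, b(10) = 12, b(11) = 1, b(12) = 13, b(13) = 14, b(14) = 27, b(15) = 6, b(16) = 33, b(17) = 4.
Since (b(16), b(17)) = (b(0), b(1)) = (33, 4) (two consecutive terms determine the rest), the sequence is periodic with period 16.
(871 - 0) mod 16 = 7, so b(871) = b(7) = 1.

1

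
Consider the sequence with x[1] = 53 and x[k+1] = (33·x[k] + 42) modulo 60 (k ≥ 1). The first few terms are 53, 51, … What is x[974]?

51

x[1] = 53; x[2] = 51; x[3] = 45; x[4] = 27; x[5] = 33; x[6] = 51.
Since x[6] = x[2] = 51, the sequence is eventually periodic: after a pre-period of length 1 it cycles with period 4.
For k ≥ 2, x[k] depends only on (k - 2) mod 4. (974 - 2) mod 4 = 0, so x[974] = x[2] = 51.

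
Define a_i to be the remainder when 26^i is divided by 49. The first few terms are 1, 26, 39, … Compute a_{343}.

Listing terms: a_0 = 1, a_1 = 26, a_2 = 39, a_3 = 34, a_4 = 2, a_5 = 3, a_6 = 29, a_7 = 19, a_8 = 4, a_9 = 6, a_{10} = 9, a_{11} = 38, a_{12} = 8, a_{13} = 12, a_{14} = 18, a_{15} = 27, a_{16} = 16, a_{17} = 24, a_{18} = 36, a_{19} = 5, a_{20} = 32, a_{21} = 48, a_{22} = 23, a_{23} = 10, a_{24} = 15, a_{25} = 47, a_{26} = 46, a_{27} = 20, a_{28} = 30, a_{29} = 45, a_{30} = 43, a_{31} = 40, a_{32} = 11, a_{33} = 41, a_{34} = 37, a_{35} = 31, a_{36} = 22, a_{37} = 33, a_{38} = 25, a_{39} = 13, a_{40} = 44, a_{41} = 17, a_{42} = 1.
Since a_{42} = a_0 = 1, the sequence is periodic with period 42.
So a_{343} = a_{0 + ((343-0) mod 42)} = a_7 = 19.

19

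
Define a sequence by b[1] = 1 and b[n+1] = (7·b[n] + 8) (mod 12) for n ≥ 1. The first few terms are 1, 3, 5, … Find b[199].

1

Listing terms: b[1] = 1; b[2] = 3; b[3] = 5; b[4] = 7; b[5] = 9; b[6] = 11; b[7] = 1.
Since b[7] = b[1] = 1, the sequence is periodic with period 6.
(199 - 1) mod 6 = 0, so b[199] = b[1] = 1.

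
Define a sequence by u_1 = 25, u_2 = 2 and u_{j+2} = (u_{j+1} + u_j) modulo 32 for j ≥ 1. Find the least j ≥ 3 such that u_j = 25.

24

Listing terms: u_1 = 25, u_2 = 2, u_3 = 27, u_4 = 29, u_5 = 24, u_6 = 21, u_7 = 13, u_8 = 2, u_9 = 15, u_{10} = 17, u_{11} = 0, u_{12} = 17, u_{13} = 17, u_{14} = 2, u_{15} = 19, u_{16} = 21, u_{17} = 8, u_{18} = 29, u_{19} = 5, u_{20} = 2, u_{21} = 7, u_{22} = 9, u_{23} = 16, u_{24} = 25, u_{25} = 9, u_{26} = 2, u_{27} = 11, u_{28} = 13, u_{29} = 24, u_{30} = 5, u_{31} = 29, u_{32} = 2, u_{33} = 31, u_{34} = 1, u_{35} = 0, u_{36} = 1, u_{37} = 1, u_{38} = 2, u_{39} = 3, u_{40} = 5, u_{41} = 8, u_{42} = 13, u_{43} = 21, u_{44} = 2, u_{45} = 23, u_{46} = 25, u_{47} = 16, u_{48} = 9, u_{49} = 25, u_{50} = 2.
Since (u_{49}, u_{50}) = (u_1, u_2) = (25, 2) (two consecutive terms determine the rest), the sequence is periodic with period 48.
The value 25 first appears (with j ≥ 3) at u_{24}.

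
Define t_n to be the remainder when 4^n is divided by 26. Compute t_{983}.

10

t_0 = 1,  t_1 = 4,  t_2 = 16,  t_3 = 12,  t_4 = 22,  t_5 = 10,  t_6 = 14,  t_7 = 4.
Since t_7 = t_1 = 4, the sequence is eventually periodic: after a pre-period of length 1 it cycles with period 6.
For n ≥ 1, t_n depends only on (n - 1) mod 6. (983 - 1) mod 6 = 4, so t_{983} = t_5 = 10.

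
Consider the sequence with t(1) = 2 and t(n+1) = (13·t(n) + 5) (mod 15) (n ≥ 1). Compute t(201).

12

Listing terms: t(1) = 2; t(2) = 1; t(3) = 3; t(4) = 14; t(5) = 7; t(6) = 6; t(7) = 8; t(8) = 4; t(9) = 12; t(10) = 11; t(11) = 13; t(12) = 9; t(13) = 2.
Since t(13) = t(1) = 2, the sequence is periodic with period 12.
So t(201) = t(1 + ((201-1) mod 12)) = t(9) = 12.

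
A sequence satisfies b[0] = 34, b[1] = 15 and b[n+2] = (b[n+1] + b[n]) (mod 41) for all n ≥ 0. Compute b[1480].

Computing terms: b[0] = 34,  b[1] = 15,  b[2] = 8,  b[3] = 23,  b[4] = 31,  b[5] = 13,  b[6] = 3,  b[7] = 16,  b[8] = 19,  b[9] = 35,  b[10] = 13,  b[11] = 7,  b[12] = 20,  b[13] = 27,  b[14] = 6,  b[15] = 33,  b[16] = 39,  b[17] = 31,  b[18] = 29,  b[19] = 19,  b[20] = 7,  b[21] = 26,  b[22] = 33,  b[23] = 18,  b[24] = 10,  b[25] = 28,  b[26] = 38,  b[27] = 25,  b[28] = 22,  b[29] = 6,  b[30] = 28,  b[31] = 34,  b[32] = 21,  b[33] = 14,  b[34] = 35,  b[35] = 8,  b[36] = 2,  b[37] = 10,  b[38] = 12,  b[39] = 22,  b[40] = 34,  b[41] = 15.
Since (b[40], b[41]) = (b[0], b[1]) = (34, 15) (two consecutive terms determine the rest), the sequence is periodic with period 40.
So b[1480] = b[0 + ((1480-0) mod 40)] = b[0] = 34.

34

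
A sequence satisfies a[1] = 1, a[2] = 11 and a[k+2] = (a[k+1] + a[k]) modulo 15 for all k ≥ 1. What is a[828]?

Computing terms: a[1] = 1, a[2] = 11, a[3] = 12, a[4] = 8, a[5] = 5, a[6] = 13, a[7] = 3, a[8] = 1, a[9] = 4, a[10] = 5, a[11] = 9, a[12] = 14, a[13] = 8, a[14] = 7, a[15] = 0, a[16] = 7, a[17] = 7, a[18] = 14, a[19] = 6, a[20] = 5, a[21] = 11, a[22] = 1, a[23] = 12, a[24] = 13, a[25] = 10, a[26] = 8, a[27] = 3, a[28] = 11, a[29] = 14, a[30] = 10, a[31] = 9, a[32] = 4, a[33] = 13, a[34] = 2, a[35] = 0, a[36] = 2, a[37] = 2, a[38] = 4, a[39] = 6, a[40] = 10, a[41] = 1, a[42] = 11.
The sequence repeats with period 40.
(828 - 1) mod 40 = 27, so a[828] = a[28] = 11.

11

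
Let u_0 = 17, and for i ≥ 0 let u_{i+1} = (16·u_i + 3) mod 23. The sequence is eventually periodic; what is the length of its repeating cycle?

11

u_0 = 17,  u_1 = 22,  u_2 = 10,  u_3 = 2,  u_4 = 12,  u_5 = 11,  u_6 = 18,  u_7 = 15,  u_8 = 13,  u_9 = 4,  u_{10} = 21,  u_{11} = 17.
The sequence repeats with period 11.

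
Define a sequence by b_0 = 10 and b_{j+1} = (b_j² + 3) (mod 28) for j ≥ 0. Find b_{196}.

12

We have b_0 = 10,  b_1 = 19,  b_2 = 0,  b_3 = 3,  b_4 = 12,  b_5 = 7,  b_6 = 24,  b_7 = 19.
Since b_7 = b_1 = 19, the sequence is eventually periodic: after a pre-period of length 1 it cycles with period 6.
For j ≥ 1, b_j depends only on (j - 1) mod 6. (196 - 1) mod 6 = 3, so b_{196} = b_4 = 12.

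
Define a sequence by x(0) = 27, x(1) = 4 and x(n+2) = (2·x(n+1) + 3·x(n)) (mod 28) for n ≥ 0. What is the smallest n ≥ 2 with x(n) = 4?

13

x(0) = 27, x(1) = 4, x(2) = 5, x(3) = 22, x(4) = 3, x(5) = 16, x(6) = 13, x(7) = 18, x(8) = 19, x(9) = 8, x(10) = 17, x(11) = 2, x(12) = 27, x(13) = 4.
Since (x(12), x(13)) = (x(0), x(1)) = (27, 4) (two consecutive terms determine the rest), the sequence is periodic with period 12.
The value 4 next appears (with n ≥ 2) at x(13).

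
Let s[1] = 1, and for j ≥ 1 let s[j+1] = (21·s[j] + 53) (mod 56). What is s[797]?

53

Computing terms: s[1] = 1, s[2] = 18, s[3] = 39, s[4] = 32, s[5] = 53, s[6] = 46, s[7] = 11, s[8] = 4, s[9] = 25, s[10] = 18.
Since s[10] = s[2] = 18, the sequence is eventually periodic: after a pre-period of length 1 it cycles with period 8.
For j ≥ 2, s[j] depends only on (j - 2) mod 8. (797 - 2) mod 8 = 3, so s[797] = s[5] = 53.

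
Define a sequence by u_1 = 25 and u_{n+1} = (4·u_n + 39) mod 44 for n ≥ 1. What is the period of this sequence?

5

u_1 = 25, u_2 = 7, u_3 = 23, u_4 = 43, u_5 = 35, u_6 = 3, u_7 = 7.
Since u_7 = u_2 = 7, the sequence is eventually periodic: after a pre-period of length 1 it cycles with period 5.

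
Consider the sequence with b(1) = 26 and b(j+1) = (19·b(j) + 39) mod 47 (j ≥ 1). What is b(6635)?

40

b(1) = 26, b(2) = 16, b(3) = 14, b(4) = 23, b(5) = 6, b(6) = 12, b(7) = 32, b(8) = 36, b(9) = 18, b(10) = 5, b(11) = 40, b(12) = 0, b(13) = 39, b(14) = 28, b(15) = 7, b(16) = 31, b(17) = 17, b(18) = 33, b(19) = 8, b(20) = 3, b(21) = 2, b(22) = 30, b(23) = 45, b(24) = 1, b(25) = 11, b(26) = 13, b(27) = 4, b(28) = 21, b(29) = 15, b(30) = 42, b(31) = 38, b(32) = 9, b(33) = 22, b(34) = 34, b(35) = 27, b(36) = 35, b(37) = 46, b(38) = 20, b(39) = 43, b(40) = 10, b(41) = 41, b(42) = 19, b(43) = 24, b(44) = 25, b(45) = 44, b(46) = 29, b(47) = 26.
The sequence repeats with period 46.
(6635 - 1) mod 46 = 10, so b(6635) = b(11) = 40.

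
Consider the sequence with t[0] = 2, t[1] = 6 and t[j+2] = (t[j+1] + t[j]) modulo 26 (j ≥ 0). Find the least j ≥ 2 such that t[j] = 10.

Computing terms: t[0] = 2, t[1] = 6, t[2] = 8, t[3] = 14, t[4] = 22, t[5] = 10, t[6] = 6, t[7] = 16, t[8] = 22, t[9] = 12, t[10] = 8, t[11] = 20, t[12] = 2, t[13] = 22, t[14] = 24, t[15] = 20, t[16] = 18, t[17] = 12, t[18] = 4, t[19] = 16, t[20] = 20, t[21] = 10, t[22] = 4, t[23] = 14, t[24] = 18, t[25] = 6, t[26] = 24, t[27] = 4, t[28] = 2, t[29] = 6.
Since (t[28], t[29]) = (t[0], t[1]) = (2, 6) (two consecutive terms determine the rest), the sequence is periodic with period 28.
The value 10 first appears (with j ≥ 2) at t[5].

5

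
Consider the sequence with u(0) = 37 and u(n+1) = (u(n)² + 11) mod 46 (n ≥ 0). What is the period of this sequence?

Computing terms: u(0) = 37, u(1) = 0, u(2) = 11, u(3) = 40, u(4) = 1, u(5) = 12, u(6) = 17, u(7) = 24, u(8) = 35, u(9) = 40.
Since u(9) = u(3) = 40, the sequence is eventually periodic: after a pre-period of length 3 it cycles with period 6.

6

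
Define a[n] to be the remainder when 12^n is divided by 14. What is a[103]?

Listing terms: a[0] = 1; a[1] = 12; a[2] = 4; a[3] = 6; a[4] = 2; a[5] = 10; a[6] = 8; a[7] = 12.
Since a[7] = a[1] = 12, the sequence is eventually periodic: after a pre-period of length 1 it cycles with period 6.
For n ≥ 1, a[n] depends only on (n - 1) mod 6. (103 - 1) mod 6 = 0, so a[103] = a[1] = 12.

12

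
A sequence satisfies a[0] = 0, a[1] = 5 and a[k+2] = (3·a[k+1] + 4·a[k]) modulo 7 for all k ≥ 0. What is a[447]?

2

a[0] = 0; a[1] = 5; a[2] = 1; a[3] = 2; a[4] = 3; a[5] = 3; a[6] = 0; a[7] = 5.
Since (a[6], a[7]) = (a[0], a[1]) = (0, 5) (two consecutive terms determine the rest), the sequence is periodic with period 6.
(447 - 0) mod 6 = 3, so a[447] = a[3] = 2.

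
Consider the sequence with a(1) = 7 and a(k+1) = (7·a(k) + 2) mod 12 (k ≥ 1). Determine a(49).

Listing terms: a(1) = 7,  a(2) = 3,  a(3) = 11,  a(4) = 7.
The sequence repeats with period 3.
(49 - 1) mod 3 = 0, so a(49) = a(1) = 7.

7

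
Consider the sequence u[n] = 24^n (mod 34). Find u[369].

We have u[1] = 24; u[2] = 32; u[3] = 20; u[4] = 4; u[5] = 28; u[6] = 26; u[7] = 12; u[8] = 16; u[9] = 10; u[10] = 2; u[11] = 14; u[12] = 30; u[13] = 6; u[14] = 8; u[15] = 22; u[16] = 18; u[17] = 24.
The sequence repeats with period 16.
So u[369] = u[1 + ((369-1) mod 16)] = u[1] = 24.

24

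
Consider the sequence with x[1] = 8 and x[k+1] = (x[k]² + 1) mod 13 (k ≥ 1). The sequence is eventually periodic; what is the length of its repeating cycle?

Computing terms: x[1] = 8; x[2] = 0; x[3] = 1; x[4] = 2; x[5] = 5; x[6] = 0.
Since x[6] = x[2] = 0, the sequence is eventually periodic: after a pre-period of length 1 it cycles with period 4.

4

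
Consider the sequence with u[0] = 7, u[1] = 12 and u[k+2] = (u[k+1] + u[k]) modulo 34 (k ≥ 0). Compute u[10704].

5

We have u[0] = 7,  u[1] = 12,  u[2] = 19,  u[3] = 31,  u[4] = 16,  u[5] = 13,  u[6] = 29,  u[7] = 8,  u[8] = 3,  u[9] = 11,  u[10] = 14,  u[11] = 25,  u[12] = 5,  u[13] = 30,  u[14] = 1,  u[15] = 31,  u[16] = 32,  u[17] = 29,  u[18] = 27,  u[19] = 22,  u[20] = 15,  u[21] = 3,  u[22] = 18,  u[23] = 21,  u[24] = 5,  u[25] = 26,  u[26] = 31,  u[27] = 23,  u[28] = 20,  u[29] = 9,  u[30] = 29,  u[31] = 4,  u[32] = 33,  u[33] = 3,  u[34] = 2,  u[35] = 5,  u[36] = 7,  u[37] = 12.
Since (u[36], u[37]) = (u[0], u[1]) = (7, 12) (two consecutive terms determine the rest), the sequence is periodic with period 36.
(10704 - 0) mod 36 = 12, so u[10704] = u[12] = 5.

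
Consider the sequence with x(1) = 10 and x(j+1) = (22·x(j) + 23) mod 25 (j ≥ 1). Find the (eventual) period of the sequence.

20

Computing terms: x(1) = 10,  x(2) = 18,  x(3) = 19,  x(4) = 16,  x(5) = 0,  x(6) = 23,  x(7) = 4,  x(8) = 11,  x(9) = 15,  x(10) = 3,  x(11) = 14,  x(12) = 6,  x(13) = 5,  x(14) = 8,  x(15) = 24,  x(16) = 1,  x(17) = 20,  x(18) = 13,  x(19) = 9,  x(20) = 21,  x(21) = 10.
Since x(21) = x(1) = 10, the sequence is periodic with period 20.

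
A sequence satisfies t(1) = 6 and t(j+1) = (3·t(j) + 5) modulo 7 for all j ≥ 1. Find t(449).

0

We have t(1) = 6,  t(2) = 2,  t(3) = 4,  t(4) = 3,  t(5) = 0,  t(6) = 5,  t(7) = 6.
Since t(7) = t(1) = 6, the sequence is periodic with period 6.
So t(449) = t(1 + ((449-1) mod 6)) = t(5) = 0.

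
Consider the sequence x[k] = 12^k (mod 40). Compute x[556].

Computing terms: x[0] = 1; x[1] = 12; x[2] = 24; x[3] = 8; x[4] = 16; x[5] = 32; x[6] = 24.
Since x[6] = x[2] = 24, the sequence is eventually periodic: after a pre-period of length 2 it cycles with period 4.
For k ≥ 2, x[k] depends only on (k - 2) mod 4. (556 - 2) mod 4 = 2, so x[556] = x[4] = 16.

16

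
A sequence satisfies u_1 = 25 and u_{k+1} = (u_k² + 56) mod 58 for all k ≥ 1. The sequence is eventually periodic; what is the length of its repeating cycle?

4

u_1 = 25, u_2 = 43, u_3 = 49, u_4 = 21, u_5 = 33, u_6 = 43.
Since u_6 = u_2 = 43, the sequence is eventually periodic: after a pre-period of length 1 it cycles with period 4.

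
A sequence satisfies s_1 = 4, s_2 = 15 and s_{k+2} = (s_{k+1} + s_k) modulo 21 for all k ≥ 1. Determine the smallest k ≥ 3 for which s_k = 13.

4

Listing terms: s_1 = 4,  s_2 = 15,  s_3 = 19,  s_4 = 13,  s_5 = 11,  s_6 = 3,  s_7 = 14,  s_8 = 17,  s_9 = 10,  s_{10} = 6,  s_{11} = 16,  s_{12} = 1,  s_{13} = 17,  s_{14} = 18,  s_{15} = 14,  s_{16} = 11,  s_{17} = 4,  s_{18} = 15.
Since (s_{17}, s_{18}) = (s_1, s_2) = (4, 15) (two consecutive terms determine the rest), the sequence is periodic with period 16.
The value 13 first appears (with k ≥ 3) at s_4.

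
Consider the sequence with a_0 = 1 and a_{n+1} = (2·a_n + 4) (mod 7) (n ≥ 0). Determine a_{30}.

1

Listing terms: a_0 = 1; a_1 = 6; a_2 = 2; a_3 = 1.
Since a_3 = a_0 = 1, the sequence is periodic with period 3.
(30 - 0) mod 3 = 0, so a_{30} = a_0 = 1.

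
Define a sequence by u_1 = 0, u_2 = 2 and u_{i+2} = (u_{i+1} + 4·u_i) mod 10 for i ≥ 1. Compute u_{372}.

8

Listing terms: u_1 = 0; u_2 = 2; u_3 = 2; u_4 = 0; u_5 = 8; u_6 = 8; u_7 = 0; u_8 = 2.
Since (u_7, u_8) = (u_1, u_2) = (0, 2) (two consecutive terms determine the rest), the sequence is periodic with period 6.
So u_{372} = u_{1 + ((372-1) mod 6)} = u_6 = 8.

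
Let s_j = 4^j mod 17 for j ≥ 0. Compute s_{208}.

Listing terms: s_0 = 1, s_1 = 4, s_2 = 16, s_3 = 13, s_4 = 1.
The sequence repeats with period 4.
(208 - 0) mod 4 = 0, so s_{208} = s_0 = 1.

1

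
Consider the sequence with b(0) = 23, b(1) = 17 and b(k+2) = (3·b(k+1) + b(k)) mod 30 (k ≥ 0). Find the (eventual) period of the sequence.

12

Computing terms: b(0) = 23, b(1) = 17, b(2) = 14, b(3) = 29, b(4) = 11, b(5) = 2, b(6) = 17, b(7) = 23, b(8) = 26, b(9) = 11, b(10) = 29, b(11) = 8, b(12) = 23, b(13) = 17.
The sequence repeats with period 12.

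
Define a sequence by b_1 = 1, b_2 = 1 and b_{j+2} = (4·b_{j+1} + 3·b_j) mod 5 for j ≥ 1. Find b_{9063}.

3

Computing terms: b_1 = 1; b_2 = 1; b_3 = 2; b_4 = 1; b_5 = 0; b_6 = 3; b_7 = 2; b_8 = 2; b_9 = 4; b_{10} = 2; b_{11} = 0; b_{12} = 1; b_{13} = 4; b_{14} = 4; b_{15} = 3; b_{16} = 4; b_{17} = 0; b_{18} = 2; b_{19} = 3; b_{20} = 3; b_{21} = 1; b_{22} = 3; b_{23} = 0; b_{24} = 4; b_{25} = 1; b_{26} = 1.
The sequence repeats with period 24.
So b_{9063} = b_{1 + ((9063-1) mod 24)} = b_{15} = 3.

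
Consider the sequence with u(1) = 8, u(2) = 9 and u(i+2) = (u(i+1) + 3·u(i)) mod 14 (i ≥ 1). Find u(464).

13

Computing terms: u(1) = 8; u(2) = 9; u(3) = 5; u(4) = 4; u(5) = 5; u(6) = 3; u(7) = 4; u(8) = 13; u(9) = 11; u(10) = 8; u(11) = 13; u(12) = 9; u(13) = 6; u(14) = 5; u(15) = 9; u(16) = 10; u(17) = 9; u(18) = 11; u(19) = 10; u(20) = 1; u(21) = 3; u(22) = 6; u(23) = 1; u(24) = 5; u(25) = 8; u(26) = 9.
The sequence repeats with period 24.
So u(464) = u(1 + ((464-1) mod 24)) = u(8) = 13.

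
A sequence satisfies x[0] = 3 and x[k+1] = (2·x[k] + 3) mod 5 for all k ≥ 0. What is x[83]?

0

Computing terms: x[0] = 3,  x[1] = 4,  x[2] = 1,  x[3] = 0,  x[4] = 3.
Since x[4] = x[0] = 3, the sequence is periodic with period 4.
(83 - 0) mod 4 = 3, so x[83] = x[3] = 0.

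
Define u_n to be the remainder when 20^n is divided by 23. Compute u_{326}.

2

u_0 = 1; u_1 = 20; u_2 = 9; u_3 = 19; u_4 = 12; u_5 = 10; u_6 = 16; u_7 = 21; u_8 = 6; u_9 = 5; u_{10} = 8; u_{11} = 22; u_{12} = 3; u_{13} = 14; u_{14} = 4; u_{15} = 11; u_{16} = 13; u_{17} = 7; u_{18} = 2; u_{19} = 17; u_{20} = 18; u_{21} = 15; u_{22} = 1.
Since u_{22} = u_0 = 1, the sequence is periodic with period 22.
(326 - 0) mod 22 = 18, so u_{326} = u_{18} = 2.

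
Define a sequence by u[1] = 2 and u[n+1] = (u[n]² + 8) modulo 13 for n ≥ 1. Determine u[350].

Listing terms: u[1] = 2; u[2] = 12; u[3] = 9; u[4] = 11; u[5] = 12.
Since u[5] = u[2] = 12, the sequence is eventually periodic: after a pre-period of length 1 it cycles with period 3.
For n ≥ 2, u[n] depends only on (n - 2) mod 3. (350 - 2) mod 3 = 0, so u[350] = u[2] = 12.

12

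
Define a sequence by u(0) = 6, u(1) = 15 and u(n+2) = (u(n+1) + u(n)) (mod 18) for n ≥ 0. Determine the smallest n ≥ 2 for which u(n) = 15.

We have u(0) = 6, u(1) = 15, u(2) = 3, u(3) = 0, u(4) = 3, u(5) = 3, u(6) = 6, u(7) = 9, u(8) = 15, u(9) = 6, u(10) = 3, u(11) = 9, u(12) = 12, u(13) = 3, u(14) = 15, u(15) = 0, u(16) = 15, u(17) = 15, u(18) = 12, u(19) = 9, u(20) = 3, u(21) = 12, u(22) = 15, u(23) = 9, u(24) = 6, u(25) = 15.
Since (u(24), u(25)) = (u(0), u(1)) = (6, 15) (two consecutive terms determine the rest), the sequence is periodic with period 24.
The value 15 first appears (with n ≥ 2) at u(8).

8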